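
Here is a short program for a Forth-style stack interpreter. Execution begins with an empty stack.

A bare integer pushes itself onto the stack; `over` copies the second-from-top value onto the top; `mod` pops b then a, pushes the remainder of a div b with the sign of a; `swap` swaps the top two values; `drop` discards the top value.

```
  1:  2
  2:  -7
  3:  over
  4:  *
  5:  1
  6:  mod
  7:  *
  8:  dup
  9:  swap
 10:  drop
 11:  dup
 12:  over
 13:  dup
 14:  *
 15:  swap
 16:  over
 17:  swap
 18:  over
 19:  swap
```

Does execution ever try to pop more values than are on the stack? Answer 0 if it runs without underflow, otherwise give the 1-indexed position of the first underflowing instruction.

0

2    → 2
-7   → 2 -7
over → 2 -7 2
*    → 2 -14
1    → 2 -14 1
mod  → 2 0
*    → 0
dup  → 0 0
swap → 0 0
drop → 0
dup  → 0 0
over → 0 0 0
dup  → 0 0 0 0
*    → 0 0 0
swap → 0 0 0
over → 0 0 0 0
swap → 0 0 0 0
over → 0 0 0 0 0
swap → 0 0 0 0 0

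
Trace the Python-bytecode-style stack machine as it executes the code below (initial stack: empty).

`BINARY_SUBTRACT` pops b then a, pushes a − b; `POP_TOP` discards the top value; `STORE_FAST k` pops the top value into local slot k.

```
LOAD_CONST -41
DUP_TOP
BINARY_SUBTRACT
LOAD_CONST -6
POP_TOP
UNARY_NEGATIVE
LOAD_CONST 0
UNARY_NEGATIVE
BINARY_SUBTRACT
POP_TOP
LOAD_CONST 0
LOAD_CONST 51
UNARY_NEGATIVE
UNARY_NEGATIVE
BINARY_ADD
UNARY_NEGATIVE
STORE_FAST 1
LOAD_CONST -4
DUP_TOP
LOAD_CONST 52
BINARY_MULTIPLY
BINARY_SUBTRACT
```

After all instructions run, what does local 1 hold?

-51

LOAD_CONST -41  → [-41]
DUP_TOP         → [-41, -41]
BINARY_SUBTRACT → [0]
LOAD_CONST -6   → [0, -6]
POP_TOP         → [0]
UNARY_NEGATIVE  → [0]
LOAD_CONST 0    → [0, 0]
UNARY_NEGATIVE  → [0, 0]
BINARY_SUBTRACT → [0]
POP_TOP         → []
LOAD_CONST 0    → [0]
LOAD_CONST 51   → [0, 51]
UNARY_NEGATIVE  → [0, -51]
UNARY_NEGATIVE  → [0, 51]
BINARY_ADD      → [51]
UNARY_NEGATIVE  → [-51]
STORE_FAST 1    → []
LOAD_CONST -4   → [-4]
DUP_TOP         → [-4, -4]
LOAD_CONST 52   → [-4, -4, 52]
BINARY_MULTIPLY → [-4, -208]
BINARY_SUBTRACT → [204]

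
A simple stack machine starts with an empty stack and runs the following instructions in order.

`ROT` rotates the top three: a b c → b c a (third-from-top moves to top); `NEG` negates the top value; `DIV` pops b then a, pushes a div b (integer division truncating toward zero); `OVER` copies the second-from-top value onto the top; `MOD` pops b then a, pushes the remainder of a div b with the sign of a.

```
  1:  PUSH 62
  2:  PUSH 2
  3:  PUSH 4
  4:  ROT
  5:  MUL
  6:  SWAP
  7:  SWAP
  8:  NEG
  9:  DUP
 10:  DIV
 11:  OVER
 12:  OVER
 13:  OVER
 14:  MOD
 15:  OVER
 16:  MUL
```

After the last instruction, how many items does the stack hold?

PUSH 62 → 62
PUSH 2  → 62 2
PUSH 4  → 62 2 4
ROT     → 2 4 62
MUL     → 2 248
SWAP    → 248 2
SWAP    → 2 248
NEG     → 2 -248
DUP     → 2 -248 -248
DIV     → 2 1
OVER    → 2 1 2
OVER    → 2 1 2 1
OVER    → 2 1 2 1 2
MOD     → 2 1 2 1
OVER    → 2 1 2 1 2
MUL     → 2 1 2 2

4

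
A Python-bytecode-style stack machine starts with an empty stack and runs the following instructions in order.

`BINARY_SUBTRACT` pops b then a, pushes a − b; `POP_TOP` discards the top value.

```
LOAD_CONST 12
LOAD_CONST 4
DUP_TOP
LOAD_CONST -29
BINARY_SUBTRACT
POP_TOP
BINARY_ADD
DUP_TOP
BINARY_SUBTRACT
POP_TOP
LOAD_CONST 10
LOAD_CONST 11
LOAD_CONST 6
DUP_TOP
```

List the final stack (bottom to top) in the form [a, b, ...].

LOAD_CONST 12   → [12]
LOAD_CONST 4    → [12, 4]
DUP_TOP         → [12, 4, 4]
LOAD_CONST -29  → [12, 4, 4, -29]
BINARY_SUBTRACT → [12, 4, 33]
POP_TOP         → [12, 4]
BINARY_ADD      → [16]
DUP_TOP         → [16, 16]
BINARY_SUBTRACT → [0]
POP_TOP         → []
LOAD_CONST 10   → [10]
LOAD_CONST 11   → [10, 11]
LOAD_CONST 6    → [10, 11, 6]
DUP_TOP         → [10, 11, 6, 6]

[10, 11, 6, 6]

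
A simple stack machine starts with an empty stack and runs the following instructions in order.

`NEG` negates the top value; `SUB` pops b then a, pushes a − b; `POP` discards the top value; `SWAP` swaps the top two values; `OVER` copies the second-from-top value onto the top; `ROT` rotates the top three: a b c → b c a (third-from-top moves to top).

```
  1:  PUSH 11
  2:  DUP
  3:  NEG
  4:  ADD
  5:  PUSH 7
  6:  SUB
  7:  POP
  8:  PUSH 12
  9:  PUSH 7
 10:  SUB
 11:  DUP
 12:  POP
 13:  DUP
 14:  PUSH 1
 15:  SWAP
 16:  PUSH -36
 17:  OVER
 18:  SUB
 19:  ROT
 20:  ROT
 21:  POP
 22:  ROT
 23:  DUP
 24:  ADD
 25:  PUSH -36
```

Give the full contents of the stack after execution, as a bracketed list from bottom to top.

[-41, 1, 10, -36]

PUSH 11  → [11]
DUP      → [11, 11]
NEG      → [11, -11]
ADD      → [0]
PUSH 7   → [0, 7]
SUB      → [-7]
POP      → []
PUSH 12  → [12]
PUSH 7   → [12, 7]
SUB      → [5]
DUP      → [5, 5]
POP      → [5]
DUP      → [5, 5]
PUSH 1   → [5, 5, 1]
SWAP     → [5, 1, 5]
PUSH -36 → [5, 1, 5, -36]
OVER     → [5, 1, 5, -36, 5]
SUB      → [5, 1, 5, -41]
ROT      → [5, 5, -41, 1]
ROT      → [5, -41, 1, 5]
POP      → [5, -41, 1]
ROT      → [-41, 1, 5]
DUP      → [-41, 1, 5, 5]
ADD      → [-41, 1, 10]
PUSH -36 → [-41, 1, 10, -36]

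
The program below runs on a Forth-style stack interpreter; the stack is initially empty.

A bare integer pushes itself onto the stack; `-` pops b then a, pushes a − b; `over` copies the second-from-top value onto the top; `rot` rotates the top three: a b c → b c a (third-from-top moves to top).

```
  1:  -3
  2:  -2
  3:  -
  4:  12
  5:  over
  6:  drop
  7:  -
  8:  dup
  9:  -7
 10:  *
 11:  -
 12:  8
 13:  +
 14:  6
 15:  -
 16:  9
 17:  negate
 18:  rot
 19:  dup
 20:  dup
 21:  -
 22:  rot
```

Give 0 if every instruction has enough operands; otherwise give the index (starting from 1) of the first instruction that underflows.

-3      [-3]
-2      [-3, -2]
-       [-1]
12      [-1, 12]
over    [-1, 12, -1]
drop    [-1, 12]
-       [-13]
dup     [-13, -13]
-7      [-13, -13, -7]
*       [-13, 91]
-       [-104]
8       [-104, 8]
+       [-96]
6       [-96, 6]
-       [-102]
9       [-102, 9]
negate  [-102, -9]
rot  — needs 3 operands, stack has 2 → underflow

18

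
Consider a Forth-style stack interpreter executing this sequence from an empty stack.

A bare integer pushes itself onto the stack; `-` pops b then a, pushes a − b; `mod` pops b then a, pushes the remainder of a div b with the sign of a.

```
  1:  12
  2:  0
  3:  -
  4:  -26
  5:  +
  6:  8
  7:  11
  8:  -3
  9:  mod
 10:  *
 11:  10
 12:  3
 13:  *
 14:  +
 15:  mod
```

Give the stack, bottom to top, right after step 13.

[-14, 16, 30]

12  → [12]
0   → [12, 0]
-   → [12]
-26 → [12, -26]
+   → [-14]
8   → [-14, 8]
11  → [-14, 8, 11]
-3  → [-14, 8, 11, -3]
mod → [-14, 8, 2]
*   → [-14, 16]
10  → [-14, 16, 10]
3   → [-14, 16, 10, 3]
*   → [-14, 16, 30]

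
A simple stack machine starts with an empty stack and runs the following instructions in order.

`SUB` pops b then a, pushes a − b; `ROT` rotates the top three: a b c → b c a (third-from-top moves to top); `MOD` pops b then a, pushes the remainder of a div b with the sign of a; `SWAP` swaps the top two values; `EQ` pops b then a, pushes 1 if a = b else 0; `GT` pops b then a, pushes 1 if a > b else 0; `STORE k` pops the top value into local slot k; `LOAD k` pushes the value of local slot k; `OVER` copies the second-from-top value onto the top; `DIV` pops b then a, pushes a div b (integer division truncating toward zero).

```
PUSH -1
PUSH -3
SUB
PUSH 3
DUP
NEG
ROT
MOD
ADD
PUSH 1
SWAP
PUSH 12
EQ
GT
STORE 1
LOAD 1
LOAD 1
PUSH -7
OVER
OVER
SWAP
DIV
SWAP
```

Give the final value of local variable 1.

1

PUSH -1 -> -1
PUSH -3 -> -1 -3
SUB     -> 2
PUSH 3  -> 2 3
DUP     -> 2 3 3
NEG     -> 2 3 -3
ROT     -> 3 -3 2
MOD     -> 3 -1
ADD     -> 2
PUSH 1  -> 2 1
SWAP    -> 1 2
PUSH 12 -> 1 2 12
EQ      -> 1 0
GT      -> 1
STORE 1 -> (empty)
LOAD 1  -> 1
LOAD 1  -> 1 1
PUSH -7 -> 1 1 -7
OVER    -> 1 1 -7 1
OVER    -> 1 1 -7 1 -7
SWAP    -> 1 1 -7 -7 1
DIV     -> 1 1 -7 -7
SWAP    -> 1 1 -7 -7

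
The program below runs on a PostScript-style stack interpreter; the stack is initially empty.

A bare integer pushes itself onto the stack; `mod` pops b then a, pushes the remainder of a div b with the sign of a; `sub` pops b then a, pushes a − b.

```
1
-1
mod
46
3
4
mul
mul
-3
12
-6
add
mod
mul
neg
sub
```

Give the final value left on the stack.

1   → [1]
-1  → [1, -1]
mod → [0]
46  → [0, 46]
3   → [0, 46, 3]
4   → [0, 46, 3, 4]
mul → [0, 46, 12]
mul → [0, 552]
-3  → [0, 552, -3]
12  → [0, 552, -3, 12]
-6  → [0, 552, -3, 12, -6]
add → [0, 552, -3, 6]
mod → [0, 552, -3]
mul → [0, -1656]
neg → [0, 1656]
sub → [-1656]

-1656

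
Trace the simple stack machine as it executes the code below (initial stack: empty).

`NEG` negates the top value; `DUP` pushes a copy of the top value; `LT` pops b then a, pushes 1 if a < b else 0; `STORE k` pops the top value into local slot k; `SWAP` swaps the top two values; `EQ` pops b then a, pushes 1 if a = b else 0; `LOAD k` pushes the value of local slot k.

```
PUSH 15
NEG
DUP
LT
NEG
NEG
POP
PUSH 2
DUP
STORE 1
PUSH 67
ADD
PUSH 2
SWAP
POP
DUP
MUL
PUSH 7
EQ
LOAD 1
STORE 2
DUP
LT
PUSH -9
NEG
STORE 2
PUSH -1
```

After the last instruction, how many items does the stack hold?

2

PUSH 15  15
NEG      -15
DUP      -15 -15
LT       0
NEG      0
NEG      0
POP      (empty)
PUSH 2   2
DUP      2 2
STORE 1  2
PUSH 67  2 67
ADD      69
PUSH 2   69 2
SWAP     2 69
POP      2
DUP      2 2
MUL      4
PUSH 7   4 7
EQ       0
LOAD 1   0 2
STORE 2  0
DUP      0 0
LT       0
PUSH -9  0 -9
NEG      0 9
STORE 2  0
PUSH -1  0 -1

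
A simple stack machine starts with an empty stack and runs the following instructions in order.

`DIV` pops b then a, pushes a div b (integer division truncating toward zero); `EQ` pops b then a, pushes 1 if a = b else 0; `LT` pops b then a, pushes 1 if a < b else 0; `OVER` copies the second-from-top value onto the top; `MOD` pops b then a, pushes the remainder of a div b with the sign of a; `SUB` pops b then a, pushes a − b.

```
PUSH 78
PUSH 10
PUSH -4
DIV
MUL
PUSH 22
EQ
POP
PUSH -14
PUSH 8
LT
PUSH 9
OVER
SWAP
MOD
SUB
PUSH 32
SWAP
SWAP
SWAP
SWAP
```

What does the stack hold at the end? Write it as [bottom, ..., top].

PUSH 78  → [78]
PUSH 10  → [78, 10]
PUSH -4  → [78, 10, -4]
DIV      → [78, -2]
MUL      → [-156]
PUSH 22  → [-156, 22]
EQ       → [0]
POP      → []
PUSH -14 → [-14]
PUSH 8   → [-14, 8]
LT       → [1]
PUSH 9   → [1, 9]
OVER     → [1, 9, 1]
SWAP     → [1, 1, 9]
MOD      → [1, 1]
SUB      → [0]
PUSH 32  → [0, 32]
SWAP     → [32, 0]
SWAP     → [0, 32]
SWAP     → [32, 0]
SWAP     → [0, 32]

[0, 32]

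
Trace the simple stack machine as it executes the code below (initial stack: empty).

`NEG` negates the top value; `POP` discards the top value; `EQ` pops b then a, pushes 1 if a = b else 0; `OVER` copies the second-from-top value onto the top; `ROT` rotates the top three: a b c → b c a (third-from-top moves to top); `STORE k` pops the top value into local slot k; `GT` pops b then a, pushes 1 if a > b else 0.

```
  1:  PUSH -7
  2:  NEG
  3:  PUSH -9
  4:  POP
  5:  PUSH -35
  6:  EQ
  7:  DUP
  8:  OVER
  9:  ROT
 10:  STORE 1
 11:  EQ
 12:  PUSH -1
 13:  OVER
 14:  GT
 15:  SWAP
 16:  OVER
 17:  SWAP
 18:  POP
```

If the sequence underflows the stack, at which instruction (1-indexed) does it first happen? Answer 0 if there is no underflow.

PUSH -7  -> [-7]
NEG      -> [7]
PUSH -9  -> [7, -9]
POP      -> [7]
PUSH -35 -> [7, -35]
EQ       -> [0]
DUP      -> [0, 0]
OVER     -> [0, 0, 0]
ROT      -> [0, 0, 0]
STORE 1  -> [0, 0]
EQ       -> [1]
PUSH -1  -> [1, -1]
OVER     -> [1, -1, 1]
GT       -> [1, 0]
SWAP     -> [0, 1]
OVER     -> [0, 1, 0]
SWAP     -> [0, 0, 1]
POP      -> [0, 0]

0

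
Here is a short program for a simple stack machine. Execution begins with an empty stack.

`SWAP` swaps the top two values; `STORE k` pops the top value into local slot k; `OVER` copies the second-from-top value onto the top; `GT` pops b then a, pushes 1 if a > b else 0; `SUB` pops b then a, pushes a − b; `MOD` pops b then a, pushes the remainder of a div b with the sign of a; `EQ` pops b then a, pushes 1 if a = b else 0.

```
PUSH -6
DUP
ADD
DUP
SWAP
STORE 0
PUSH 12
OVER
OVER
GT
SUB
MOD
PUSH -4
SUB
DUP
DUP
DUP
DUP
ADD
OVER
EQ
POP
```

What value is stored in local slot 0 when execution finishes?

PUSH -6  -6
DUP      -6 -6
ADD      -12
DUP      -12 -12
SWAP     -12 -12
STORE 0  -12
PUSH 12  -12 12
OVER     -12 12 -12
OVER     -12 12 -12 12
GT       -12 12 0
SUB      -12 12
MOD      0
PUSH -4  0 -4
SUB      4
DUP      4 4
DUP      4 4 4
DUP      4 4 4 4
DUP      4 4 4 4 4
ADD      4 4 4 8
OVER     4 4 4 8 4
EQ       4 4 4 0
POP      4 4 4

-12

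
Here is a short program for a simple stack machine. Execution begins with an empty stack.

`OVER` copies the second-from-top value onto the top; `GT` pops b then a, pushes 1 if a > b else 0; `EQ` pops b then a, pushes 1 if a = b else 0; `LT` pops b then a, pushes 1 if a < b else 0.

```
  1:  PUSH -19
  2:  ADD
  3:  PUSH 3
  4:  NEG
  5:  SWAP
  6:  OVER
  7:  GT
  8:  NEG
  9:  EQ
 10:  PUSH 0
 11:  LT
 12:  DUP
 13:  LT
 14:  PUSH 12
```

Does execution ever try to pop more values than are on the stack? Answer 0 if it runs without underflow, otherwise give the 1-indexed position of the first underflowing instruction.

PUSH -19  [-19]
ADD  — needs 2 operands, stack has 1 → underflow

2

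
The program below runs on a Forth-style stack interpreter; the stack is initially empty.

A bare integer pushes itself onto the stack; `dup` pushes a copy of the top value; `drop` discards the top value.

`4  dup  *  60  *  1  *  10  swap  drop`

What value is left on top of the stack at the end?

4    : [4]
dup  : [4, 4]
*    : [16]
60   : [16, 60]
*    : [960]
1    : [960, 1]
*    : [960]
10   : [960, 10]
swap : [10, 960]
drop : [10]

10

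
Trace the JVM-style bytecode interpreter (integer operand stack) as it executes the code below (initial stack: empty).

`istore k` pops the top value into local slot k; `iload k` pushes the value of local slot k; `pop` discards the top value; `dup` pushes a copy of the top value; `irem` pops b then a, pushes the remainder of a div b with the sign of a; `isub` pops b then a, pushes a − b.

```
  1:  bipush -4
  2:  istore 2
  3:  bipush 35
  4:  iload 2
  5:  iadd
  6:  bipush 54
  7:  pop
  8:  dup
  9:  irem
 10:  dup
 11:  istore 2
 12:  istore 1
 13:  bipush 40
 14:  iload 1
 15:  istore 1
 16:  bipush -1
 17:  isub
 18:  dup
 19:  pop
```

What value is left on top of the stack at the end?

bipush -4 : [-4]
istore 2  : []
bipush 35 : [35]
iload 2   : [35, -4]
iadd      : [31]
bipush 54 : [31, 54]
pop       : [31]
dup       : [31, 31]
irem      : [0]
dup       : [0, 0]
istore 2  : [0]
istore 1  : []
bipush 40 : [40]
iload 1   : [40, 0]
istore 1  : [40]
bipush -1 : [40, -1]
isub      : [41]
dup       : [41, 41]
pop       : [41]

41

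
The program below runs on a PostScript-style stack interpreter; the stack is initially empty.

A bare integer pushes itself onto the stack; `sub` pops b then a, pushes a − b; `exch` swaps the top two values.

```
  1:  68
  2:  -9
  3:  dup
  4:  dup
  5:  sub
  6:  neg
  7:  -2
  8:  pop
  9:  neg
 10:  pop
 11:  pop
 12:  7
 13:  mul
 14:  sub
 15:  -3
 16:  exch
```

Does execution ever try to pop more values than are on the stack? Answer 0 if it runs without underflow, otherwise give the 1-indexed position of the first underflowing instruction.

68  -> [68]
-9  -> [68, -9]
dup -> [68, -9, -9]
dup -> [68, -9, -9, -9]
sub -> [68, -9, 0]
neg -> [68, -9, 0]
-2  -> [68, -9, 0, -2]
pop -> [68, -9, 0]
neg -> [68, -9, 0]
pop -> [68, -9]
pop -> [68]
7   -> [68, 7]
mul -> [476]
sub  — needs 2 operands, stack has 1 → underflow

14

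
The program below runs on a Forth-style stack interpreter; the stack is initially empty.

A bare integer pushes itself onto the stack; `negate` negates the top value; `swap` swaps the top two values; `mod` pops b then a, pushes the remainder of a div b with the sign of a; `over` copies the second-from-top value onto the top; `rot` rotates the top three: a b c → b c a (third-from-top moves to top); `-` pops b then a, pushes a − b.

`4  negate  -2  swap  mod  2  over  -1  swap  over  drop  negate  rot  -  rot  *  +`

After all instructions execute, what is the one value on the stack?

4      : [4]
negate : [-4]
-2     : [-4, -2]
swap   : [-2, -4]
mod    : [-2]
2      : [-2, 2]
over   : [-2, 2, -2]
-1     : [-2, 2, -2, -1]
swap   : [-2, 2, -1, -2]
over   : [-2, 2, -1, -2, -1]
drop   : [-2, 2, -1, -2]
negate : [-2, 2, -1, 2]
rot    : [-2, -1, 2, 2]
-      : [-2, -1, 0]
rot    : [-1, 0, -2]
*      : [-1, 0]
+      : [-1]

-1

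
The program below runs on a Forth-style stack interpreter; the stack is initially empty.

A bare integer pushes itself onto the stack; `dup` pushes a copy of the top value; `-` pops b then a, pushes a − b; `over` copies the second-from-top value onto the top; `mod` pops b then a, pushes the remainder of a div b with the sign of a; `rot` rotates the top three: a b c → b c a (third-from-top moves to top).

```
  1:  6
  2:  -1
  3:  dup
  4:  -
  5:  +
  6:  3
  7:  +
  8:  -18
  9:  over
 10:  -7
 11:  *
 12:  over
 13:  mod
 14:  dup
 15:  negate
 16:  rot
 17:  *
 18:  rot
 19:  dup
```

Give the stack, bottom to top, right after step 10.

6    -> 6
-1   -> 6 -1
dup  -> 6 -1 -1
-    -> 6 0
+    -> 6
3    -> 6 3
+    -> 9
-18  -> 9 -18
over -> 9 -18 9
-7   -> 9 -18 9 -7

[9, -18, 9, -7]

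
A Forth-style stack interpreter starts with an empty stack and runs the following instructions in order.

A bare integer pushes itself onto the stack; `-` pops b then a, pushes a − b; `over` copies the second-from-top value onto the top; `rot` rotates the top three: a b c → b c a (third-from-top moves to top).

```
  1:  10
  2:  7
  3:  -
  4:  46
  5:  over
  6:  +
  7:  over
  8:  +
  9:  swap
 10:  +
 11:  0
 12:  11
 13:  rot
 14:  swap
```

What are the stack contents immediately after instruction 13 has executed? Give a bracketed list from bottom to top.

10   → [10]
7    → [10, 7]
-    → [3]
46   → [3, 46]
over → [3, 46, 3]
+    → [3, 49]
over → [3, 49, 3]
+    → [3, 52]
swap → [52, 3]
+    → [55]
0    → [55, 0]
11   → [55, 0, 11]
rot  → [0, 11, 55]

[0, 11, 55]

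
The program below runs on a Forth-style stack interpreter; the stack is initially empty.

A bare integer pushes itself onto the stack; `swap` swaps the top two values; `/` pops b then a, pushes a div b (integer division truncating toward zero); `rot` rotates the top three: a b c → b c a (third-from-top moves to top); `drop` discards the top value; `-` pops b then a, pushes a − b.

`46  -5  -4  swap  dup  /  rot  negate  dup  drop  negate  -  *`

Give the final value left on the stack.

46     -> [46]
-5     -> [46, -5]
-4     -> [46, -5, -4]
swap   -> [46, -4, -5]
dup    -> [46, -4, -5, -5]
/      -> [46, -4, 1]
rot    -> [-4, 1, 46]
negate -> [-4, 1, -46]
dup    -> [-4, 1, -46, -46]
drop   -> [-4, 1, -46]
negate -> [-4, 1, 46]
-      -> [-4, -45]
*      -> [180]

180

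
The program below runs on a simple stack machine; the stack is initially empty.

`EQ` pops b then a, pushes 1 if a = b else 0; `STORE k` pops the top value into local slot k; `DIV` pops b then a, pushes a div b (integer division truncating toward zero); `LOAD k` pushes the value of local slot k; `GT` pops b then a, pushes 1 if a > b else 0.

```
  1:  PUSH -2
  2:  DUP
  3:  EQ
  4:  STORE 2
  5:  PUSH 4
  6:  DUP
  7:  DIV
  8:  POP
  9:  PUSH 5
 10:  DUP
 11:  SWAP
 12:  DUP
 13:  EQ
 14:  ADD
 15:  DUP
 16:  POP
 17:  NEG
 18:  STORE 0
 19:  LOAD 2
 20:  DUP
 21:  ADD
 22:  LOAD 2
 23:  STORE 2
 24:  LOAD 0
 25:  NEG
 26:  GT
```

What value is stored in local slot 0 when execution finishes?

PUSH -2  -2
DUP      -2 -2
EQ       1
STORE 2  (empty)
PUSH 4   4
DUP      4 4
DIV      1
POP      (empty)
PUSH 5   5
DUP      5 5
SWAP     5 5
DUP      5 5 5
EQ       5 1
ADD      6
DUP      6 6
POP      6
NEG      -6
STORE 0  (empty)
LOAD 2   1
DUP      1 1
ADD      2
LOAD 2   2 1
STORE 2  2
LOAD 0   2 -6
NEG      2 6
GT       0

-6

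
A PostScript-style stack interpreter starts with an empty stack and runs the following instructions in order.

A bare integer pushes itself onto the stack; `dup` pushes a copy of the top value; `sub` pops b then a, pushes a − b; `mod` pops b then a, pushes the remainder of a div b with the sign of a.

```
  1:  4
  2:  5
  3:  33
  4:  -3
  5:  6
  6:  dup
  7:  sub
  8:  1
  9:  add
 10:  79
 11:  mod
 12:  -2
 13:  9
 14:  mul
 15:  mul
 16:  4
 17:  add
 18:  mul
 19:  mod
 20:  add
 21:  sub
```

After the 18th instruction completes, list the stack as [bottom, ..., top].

4    4
5    4 5
33   4 5 33
-3   4 5 33 -3
6    4 5 33 -3 6
dup  4 5 33 -3 6 6
sub  4 5 33 -3 0
1    4 5 33 -3 0 1
add  4 5 33 -3 1
79   4 5 33 -3 1 79
mod  4 5 33 -3 1
-2   4 5 33 -3 1 -2
9    4 5 33 -3 1 -2 9
mul  4 5 33 -3 1 -18
mul  4 5 33 -3 -18
4    4 5 33 -3 -18 4
add  4 5 33 -3 -14
mul  4 5 33 42

[4, 5, 33, 42]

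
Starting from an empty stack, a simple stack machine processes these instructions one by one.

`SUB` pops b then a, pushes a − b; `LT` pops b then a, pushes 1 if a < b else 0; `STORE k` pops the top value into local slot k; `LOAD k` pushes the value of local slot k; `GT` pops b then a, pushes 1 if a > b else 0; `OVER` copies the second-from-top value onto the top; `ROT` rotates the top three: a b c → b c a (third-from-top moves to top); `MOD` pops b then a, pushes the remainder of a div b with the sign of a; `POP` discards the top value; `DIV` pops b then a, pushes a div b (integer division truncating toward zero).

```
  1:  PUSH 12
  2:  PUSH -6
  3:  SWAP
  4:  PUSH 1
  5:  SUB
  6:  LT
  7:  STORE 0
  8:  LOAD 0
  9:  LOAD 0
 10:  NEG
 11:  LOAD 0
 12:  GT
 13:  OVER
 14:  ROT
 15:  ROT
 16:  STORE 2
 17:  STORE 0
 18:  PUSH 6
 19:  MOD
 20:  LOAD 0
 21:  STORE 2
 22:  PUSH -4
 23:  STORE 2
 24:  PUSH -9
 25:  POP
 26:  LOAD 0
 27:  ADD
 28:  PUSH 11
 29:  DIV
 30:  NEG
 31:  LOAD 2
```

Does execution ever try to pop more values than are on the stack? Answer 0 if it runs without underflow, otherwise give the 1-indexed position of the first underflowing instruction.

PUSH 12 -> [12]
PUSH -6 -> [12, -6]
SWAP    -> [-6, 12]
PUSH 1  -> [-6, 12, 1]
SUB     -> [-6, 11]
LT      -> [1]
STORE 0 -> []
LOAD 0  -> [1]
LOAD 0  -> [1, 1]
NEG     -> [1, -1]
LOAD 0  -> [1, -1, 1]
GT      -> [1, 0]
OVER    -> [1, 0, 1]
ROT     -> [0, 1, 1]
ROT     -> [1, 1, 0]
STORE 2 -> [1, 1]
STORE 0 -> [1]
PUSH 6  -> [1, 6]
MOD     -> [1]
LOAD 0  -> [1, 1]
STORE 2 -> [1]
PUSH -4 -> [1, -4]
STORE 2 -> [1]
PUSH -9 -> [1, -9]
POP     -> [1]
LOAD 0  -> [1, 1]
ADD     -> [2]
PUSH 11 -> [2, 11]
DIV     -> [0]
NEG     -> [0]
LOAD 2  -> [0, -4]

0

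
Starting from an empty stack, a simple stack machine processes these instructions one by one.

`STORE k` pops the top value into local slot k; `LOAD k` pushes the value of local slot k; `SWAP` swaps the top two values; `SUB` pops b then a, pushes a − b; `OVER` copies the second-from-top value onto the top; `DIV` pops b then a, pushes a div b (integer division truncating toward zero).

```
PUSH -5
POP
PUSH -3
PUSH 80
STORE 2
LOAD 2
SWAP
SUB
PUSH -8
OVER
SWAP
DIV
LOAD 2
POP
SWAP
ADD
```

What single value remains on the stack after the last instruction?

73

PUSH -5 → -5
POP     → (empty)
PUSH -3 → -3
PUSH 80 → -3 80
STORE 2 → -3
LOAD 2  → -3 80
SWAP    → 80 -3
SUB     → 83
PUSH -8 → 83 -8
OVER    → 83 -8 83
SWAP    → 83 83 -8
DIV     → 83 -10
LOAD 2  → 83 -10 80
POP     → 83 -10
SWAP    → -10 83
ADD     → 73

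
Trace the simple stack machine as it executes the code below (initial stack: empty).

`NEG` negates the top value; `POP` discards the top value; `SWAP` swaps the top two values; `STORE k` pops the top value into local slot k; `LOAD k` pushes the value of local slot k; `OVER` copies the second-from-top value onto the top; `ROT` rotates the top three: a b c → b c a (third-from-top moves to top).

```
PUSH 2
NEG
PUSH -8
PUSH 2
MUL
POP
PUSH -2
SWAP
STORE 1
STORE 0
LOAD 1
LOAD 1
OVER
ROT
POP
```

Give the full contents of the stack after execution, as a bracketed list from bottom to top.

PUSH 2   2
NEG      -2
PUSH -8  -2 -8
PUSH 2   -2 -8 2
MUL      -2 -16
POP      -2
PUSH -2  -2 -2
SWAP     -2 -2
STORE 1  -2
STORE 0  (empty)
LOAD 1   -2
LOAD 1   -2 -2
OVER     -2 -2 -2
ROT      -2 -2 -2
POP      -2 -2

[-2, -2]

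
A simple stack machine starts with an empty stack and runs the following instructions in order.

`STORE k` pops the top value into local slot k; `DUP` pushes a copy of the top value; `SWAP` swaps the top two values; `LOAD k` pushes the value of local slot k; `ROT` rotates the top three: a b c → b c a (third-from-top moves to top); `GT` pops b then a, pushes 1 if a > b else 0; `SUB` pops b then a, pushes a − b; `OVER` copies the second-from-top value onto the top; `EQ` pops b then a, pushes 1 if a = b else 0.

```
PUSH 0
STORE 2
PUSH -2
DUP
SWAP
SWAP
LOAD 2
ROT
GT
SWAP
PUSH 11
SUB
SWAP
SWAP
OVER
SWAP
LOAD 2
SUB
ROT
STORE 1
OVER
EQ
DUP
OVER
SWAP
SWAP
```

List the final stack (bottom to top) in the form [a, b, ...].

PUSH 0  : [0]
STORE 2 : []
PUSH -2 : [-2]
DUP     : [-2, -2]
SWAP    : [-2, -2]
SWAP    : [-2, -2]
LOAD 2  : [-2, -2, 0]
ROT     : [-2, 0, -2]
GT      : [-2, 1]
SWAP    : [1, -2]
PUSH 11 : [1, -2, 11]
SUB     : [1, -13]
SWAP    : [-13, 1]
SWAP    : [1, -13]
OVER    : [1, -13, 1]
SWAP    : [1, 1, -13]
LOAD 2  : [1, 1, -13, 0]
SUB     : [1, 1, -13]
ROT     : [1, -13, 1]
STORE 1 : [1, -13]
OVER    : [1, -13, 1]
EQ      : [1, 0]
DUP     : [1, 0, 0]
OVER    : [1, 0, 0, 0]
SWAP    : [1, 0, 0, 0]
SWAP    : [1, 0, 0, 0]

[1, 0, 0, 0]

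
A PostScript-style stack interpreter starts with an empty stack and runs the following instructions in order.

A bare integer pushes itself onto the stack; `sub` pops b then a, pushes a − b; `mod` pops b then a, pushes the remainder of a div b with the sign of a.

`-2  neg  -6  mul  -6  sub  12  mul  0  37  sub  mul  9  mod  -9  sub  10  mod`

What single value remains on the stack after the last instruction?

9

-2  → [-2]
neg → [2]
-6  → [2, -6]
mul → [-12]
-6  → [-12, -6]
sub → [-6]
12  → [-6, 12]
mul → [-72]
0   → [-72, 0]
37  → [-72, 0, 37]
sub → [-72, -37]
mul → [2664]
9   → [2664, 9]
mod → [0]
-9  → [0, -9]
sub → [9]
10  → [9, 10]
mod → [9]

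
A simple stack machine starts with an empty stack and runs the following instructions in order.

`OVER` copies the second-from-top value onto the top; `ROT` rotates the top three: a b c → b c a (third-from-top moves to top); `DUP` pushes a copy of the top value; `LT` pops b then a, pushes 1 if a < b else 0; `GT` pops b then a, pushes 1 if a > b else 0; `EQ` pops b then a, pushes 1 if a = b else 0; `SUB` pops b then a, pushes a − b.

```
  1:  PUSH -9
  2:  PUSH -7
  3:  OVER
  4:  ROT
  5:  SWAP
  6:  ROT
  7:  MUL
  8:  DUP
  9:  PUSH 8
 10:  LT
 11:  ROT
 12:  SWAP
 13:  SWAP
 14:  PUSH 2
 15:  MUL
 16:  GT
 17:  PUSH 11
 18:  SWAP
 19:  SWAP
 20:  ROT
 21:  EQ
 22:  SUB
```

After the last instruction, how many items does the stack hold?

PUSH -9 : -9
PUSH -7 : -9 -7
OVER    : -9 -7 -9
ROT     : -7 -9 -9
SWAP    : -7 -9 -9
ROT     : -9 -9 -7
MUL     : -9 63
DUP     : -9 63 63
PUSH 8  : -9 63 63 8
LT      : -9 63 0
ROT     : 63 0 -9
SWAP    : 63 -9 0
SWAP    : 63 0 -9
PUSH 2  : 63 0 -9 2
MUL     : 63 0 -18
GT      : 63 1
PUSH 11 : 63 1 11
SWAP    : 63 11 1
SWAP    : 63 1 11
ROT     : 1 11 63
EQ      : 1 0
SUB     : 1

1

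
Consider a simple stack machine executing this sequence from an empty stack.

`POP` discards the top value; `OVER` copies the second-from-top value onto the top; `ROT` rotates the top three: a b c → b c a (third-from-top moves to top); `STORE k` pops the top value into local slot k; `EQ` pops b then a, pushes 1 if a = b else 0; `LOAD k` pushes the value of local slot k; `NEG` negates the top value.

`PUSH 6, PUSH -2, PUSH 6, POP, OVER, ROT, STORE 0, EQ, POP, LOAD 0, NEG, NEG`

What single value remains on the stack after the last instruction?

6

PUSH 6  -> [6]
PUSH -2 -> [6, -2]
PUSH 6  -> [6, -2, 6]
POP     -> [6, -2]
OVER    -> [6, -2, 6]
ROT     -> [-2, 6, 6]
STORE 0 -> [-2, 6]
EQ      -> [0]
POP     -> []
LOAD 0  -> [6]
NEG     -> [-6]
NEG     -> [6]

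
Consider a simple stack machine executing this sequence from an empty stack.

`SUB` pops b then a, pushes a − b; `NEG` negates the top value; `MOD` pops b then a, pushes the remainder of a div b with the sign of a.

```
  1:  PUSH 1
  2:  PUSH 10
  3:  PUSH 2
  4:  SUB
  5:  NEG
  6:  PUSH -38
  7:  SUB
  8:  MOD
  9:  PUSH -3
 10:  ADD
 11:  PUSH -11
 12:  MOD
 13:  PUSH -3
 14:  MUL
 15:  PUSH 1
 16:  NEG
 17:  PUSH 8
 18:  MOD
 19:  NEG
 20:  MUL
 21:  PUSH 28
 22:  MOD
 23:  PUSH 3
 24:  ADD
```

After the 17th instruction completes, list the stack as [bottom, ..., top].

PUSH 1   → [1]
PUSH 10  → [1, 10]
PUSH 2   → [1, 10, 2]
SUB      → [1, 8]
NEG      → [1, -8]
PUSH -38 → [1, -8, -38]
SUB      → [1, 30]
MOD      → [1]
PUSH -3  → [1, -3]
ADD      → [-2]
PUSH -11 → [-2, -11]
MOD      → [-2]
PUSH -3  → [-2, -3]
MUL      → [6]
PUSH 1   → [6, 1]
NEG      → [6, -1]
PUSH 8   → [6, -1, 8]

[6, -1, 8]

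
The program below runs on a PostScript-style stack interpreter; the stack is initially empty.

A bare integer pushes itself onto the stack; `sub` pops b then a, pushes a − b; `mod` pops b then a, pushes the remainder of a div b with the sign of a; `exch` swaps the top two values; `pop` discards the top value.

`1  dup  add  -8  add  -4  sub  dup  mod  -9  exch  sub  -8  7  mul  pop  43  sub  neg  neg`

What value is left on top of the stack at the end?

-52

1    -> [1]
dup  -> [1, 1]
add  -> [2]
-8   -> [2, -8]
add  -> [-6]
-4   -> [-6, -4]
sub  -> [-2]
dup  -> [-2, -2]
mod  -> [0]
-9   -> [0, -9]
exch -> [-9, 0]
sub  -> [-9]
-8   -> [-9, -8]
7    -> [-9, -8, 7]
mul  -> [-9, -56]
pop  -> [-9]
43   -> [-9, 43]
sub  -> [-52]
neg  -> [52]
neg  -> [-52]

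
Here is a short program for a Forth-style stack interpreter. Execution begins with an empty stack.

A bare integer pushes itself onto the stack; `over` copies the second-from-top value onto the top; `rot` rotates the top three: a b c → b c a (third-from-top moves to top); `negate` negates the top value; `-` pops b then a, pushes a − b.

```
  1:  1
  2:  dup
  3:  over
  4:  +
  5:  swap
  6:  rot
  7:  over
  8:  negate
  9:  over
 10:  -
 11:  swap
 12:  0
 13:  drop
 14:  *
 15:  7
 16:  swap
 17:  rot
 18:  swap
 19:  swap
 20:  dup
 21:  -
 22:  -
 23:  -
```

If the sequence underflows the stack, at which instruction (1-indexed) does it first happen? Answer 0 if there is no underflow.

1    -> [1]
dup  -> [1, 1]
over -> [1, 1, 1]
+    -> [1, 2]
swap -> [2, 1]
rot  — needs 3 operands, stack has 2 → underflow

6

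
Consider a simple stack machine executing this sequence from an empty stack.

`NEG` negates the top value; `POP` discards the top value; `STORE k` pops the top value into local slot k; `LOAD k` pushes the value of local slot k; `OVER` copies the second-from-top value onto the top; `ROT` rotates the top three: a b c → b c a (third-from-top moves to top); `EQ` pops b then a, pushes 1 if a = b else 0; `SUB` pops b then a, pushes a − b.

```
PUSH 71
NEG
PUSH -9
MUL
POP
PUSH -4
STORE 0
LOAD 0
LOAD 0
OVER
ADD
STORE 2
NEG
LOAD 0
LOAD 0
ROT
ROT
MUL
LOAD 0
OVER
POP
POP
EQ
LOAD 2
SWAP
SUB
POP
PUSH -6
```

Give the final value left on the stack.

-6

PUSH 71 -> [71]
NEG     -> [-71]
PUSH -9 -> [-71, -9]
MUL     -> [639]
POP     -> []
PUSH -4 -> [-4]
STORE 0 -> []
LOAD 0  -> [-4]
LOAD 0  -> [-4, -4]
OVER    -> [-4, -4, -4]
ADD     -> [-4, -8]
STORE 2 -> [-4]
NEG     -> [4]
LOAD 0  -> [4, -4]
LOAD 0  -> [4, -4, -4]
ROT     -> [-4, -4, 4]
ROT     -> [-4, 4, -4]
MUL     -> [-4, -16]
LOAD 0  -> [-4, -16, -4]
OVER    -> [-4, -16, -4, -16]
POP     -> [-4, -16, -4]
POP     -> [-4, -16]
EQ      -> [0]
LOAD 2  -> [0, -8]
SWAP    -> [-8, 0]
SUB     -> [-8]
POP     -> []
PUSH -6 -> [-6]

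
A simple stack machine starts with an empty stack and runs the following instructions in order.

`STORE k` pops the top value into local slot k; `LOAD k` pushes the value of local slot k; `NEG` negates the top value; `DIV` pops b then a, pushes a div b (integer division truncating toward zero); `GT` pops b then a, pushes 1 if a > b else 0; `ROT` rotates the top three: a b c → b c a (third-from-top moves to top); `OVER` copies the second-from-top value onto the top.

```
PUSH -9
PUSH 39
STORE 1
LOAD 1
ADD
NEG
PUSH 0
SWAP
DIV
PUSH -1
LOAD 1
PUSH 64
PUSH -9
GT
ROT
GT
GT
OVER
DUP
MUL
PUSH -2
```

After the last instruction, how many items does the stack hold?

4

PUSH -9 -> [-9]
PUSH 39 -> [-9, 39]
STORE 1 -> [-9]
LOAD 1  -> [-9, 39]
ADD     -> [30]
NEG     -> [-30]
PUSH 0  -> [-30, 0]
SWAP    -> [0, -30]
DIV     -> [0]
PUSH -1 -> [0, -1]
LOAD 1  -> [0, -1, 39]
PUSH 64 -> [0, -1, 39, 64]
PUSH -9 -> [0, -1, 39, 64, -9]
GT      -> [0, -1, 39, 1]
ROT     -> [0, 39, 1, -1]
GT      -> [0, 39, 1]
GT      -> [0, 1]
OVER    -> [0, 1, 0]
DUP     -> [0, 1, 0, 0]
MUL     -> [0, 1, 0]
PUSH -2 -> [0, 1, 0, -2]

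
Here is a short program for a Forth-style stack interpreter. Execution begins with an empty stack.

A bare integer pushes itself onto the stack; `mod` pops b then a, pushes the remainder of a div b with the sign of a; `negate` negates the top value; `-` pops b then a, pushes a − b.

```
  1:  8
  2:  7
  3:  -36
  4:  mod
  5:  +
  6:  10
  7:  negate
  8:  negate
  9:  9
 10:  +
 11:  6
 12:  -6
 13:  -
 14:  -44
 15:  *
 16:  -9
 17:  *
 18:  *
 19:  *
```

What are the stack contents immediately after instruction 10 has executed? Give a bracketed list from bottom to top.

8      → 8
7      → 8 7
-36    → 8 7 -36
mod    → 8 7
+      → 15
10     → 15 10
negate → 15 -10
negate → 15 10
9      → 15 10 9
+      → 15 19

[15, 19]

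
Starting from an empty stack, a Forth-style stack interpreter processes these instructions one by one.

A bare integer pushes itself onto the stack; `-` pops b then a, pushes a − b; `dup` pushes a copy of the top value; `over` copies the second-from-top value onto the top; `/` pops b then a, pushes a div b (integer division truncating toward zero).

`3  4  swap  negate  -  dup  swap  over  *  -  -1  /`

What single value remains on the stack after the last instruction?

3      : 3
4      : 3 4
swap   : 4 3
negate : 4 -3
-      : 7
dup    : 7 7
swap   : 7 7
over   : 7 7 7
*      : 7 49
-      : -42
-1     : -42 -1
/      : 42

42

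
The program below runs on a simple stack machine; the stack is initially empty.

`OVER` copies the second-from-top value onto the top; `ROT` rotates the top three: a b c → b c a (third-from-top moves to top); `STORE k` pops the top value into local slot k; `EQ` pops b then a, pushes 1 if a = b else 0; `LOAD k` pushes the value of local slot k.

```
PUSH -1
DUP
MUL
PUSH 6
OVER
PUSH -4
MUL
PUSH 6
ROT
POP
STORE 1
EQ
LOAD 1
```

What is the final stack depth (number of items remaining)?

2

PUSH -1 : -1
DUP     : -1 -1
MUL     : 1
PUSH 6  : 1 6
OVER    : 1 6 1
PUSH -4 : 1 6 1 -4
MUL     : 1 6 -4
PUSH 6  : 1 6 -4 6
ROT     : 1 -4 6 6
POP     : 1 -4 6
STORE 1 : 1 -4
EQ      : 0
LOAD 1  : 0 6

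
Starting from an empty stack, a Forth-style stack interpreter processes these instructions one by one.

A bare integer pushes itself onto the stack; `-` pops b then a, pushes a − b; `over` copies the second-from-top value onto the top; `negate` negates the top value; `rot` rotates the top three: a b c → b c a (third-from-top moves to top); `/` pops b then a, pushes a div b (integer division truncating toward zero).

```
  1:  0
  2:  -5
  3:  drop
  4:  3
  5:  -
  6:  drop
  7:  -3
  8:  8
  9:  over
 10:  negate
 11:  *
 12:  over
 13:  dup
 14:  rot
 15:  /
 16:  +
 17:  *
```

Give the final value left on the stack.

0      -> 0
-5     -> 0 -5
drop   -> 0
3      -> 0 3
-      -> -3
drop   -> (empty)
-3     -> -3
8      -> -3 8
over   -> -3 8 -3
negate -> -3 8 3
*      -> -3 24
over   -> -3 24 -3
dup    -> -3 24 -3 -3
rot    -> -3 -3 -3 24
/      -> -3 -3 0
+      -> -3 -3
*      -> 9

9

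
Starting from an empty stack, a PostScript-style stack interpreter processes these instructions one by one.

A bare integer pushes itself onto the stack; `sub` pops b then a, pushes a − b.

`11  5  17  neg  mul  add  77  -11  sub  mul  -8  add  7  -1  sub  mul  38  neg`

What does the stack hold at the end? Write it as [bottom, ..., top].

11  -> 11
5   -> 11 5
17  -> 11 5 17
neg -> 11 5 -17
mul -> 11 -85
add -> -74
77  -> -74 77
-11 -> -74 77 -11
sub -> -74 88
mul -> -6512
-8  -> -6512 -8
add -> -6520
7   -> -6520 7
-1  -> -6520 7 -1
sub -> -6520 8
mul -> -52160
38  -> -52160 38
neg -> -52160 -38

[-52160, -38]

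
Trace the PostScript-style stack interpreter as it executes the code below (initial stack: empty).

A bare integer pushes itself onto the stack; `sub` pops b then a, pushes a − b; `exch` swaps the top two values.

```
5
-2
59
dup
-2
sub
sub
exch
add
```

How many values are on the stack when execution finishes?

5    -> [5]
-2   -> [5, -2]
59   -> [5, -2, 59]
dup  -> [5, -2, 59, 59]
-2   -> [5, -2, 59, 59, -2]
sub  -> [5, -2, 59, 61]
sub  -> [5, -2, -2]
exch -> [5, -2, -2]
add  -> [5, -4]

2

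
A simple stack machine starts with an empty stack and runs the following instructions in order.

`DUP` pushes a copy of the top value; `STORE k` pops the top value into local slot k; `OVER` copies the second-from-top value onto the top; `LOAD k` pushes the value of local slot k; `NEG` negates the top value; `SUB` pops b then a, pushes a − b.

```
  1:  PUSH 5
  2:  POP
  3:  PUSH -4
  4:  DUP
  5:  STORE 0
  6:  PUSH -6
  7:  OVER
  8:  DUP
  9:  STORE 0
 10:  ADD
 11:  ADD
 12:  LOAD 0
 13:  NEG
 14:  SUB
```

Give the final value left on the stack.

PUSH 5   5
POP      (empty)
PUSH -4  -4
DUP      -4 -4
STORE 0  -4
PUSH -6  -4 -6
OVER     -4 -6 -4
DUP      -4 -6 -4 -4
STORE 0  -4 -6 -4
ADD      -4 -10
ADD      -14
LOAD 0   -14 -4
NEG      -14 4
SUB      -18

-18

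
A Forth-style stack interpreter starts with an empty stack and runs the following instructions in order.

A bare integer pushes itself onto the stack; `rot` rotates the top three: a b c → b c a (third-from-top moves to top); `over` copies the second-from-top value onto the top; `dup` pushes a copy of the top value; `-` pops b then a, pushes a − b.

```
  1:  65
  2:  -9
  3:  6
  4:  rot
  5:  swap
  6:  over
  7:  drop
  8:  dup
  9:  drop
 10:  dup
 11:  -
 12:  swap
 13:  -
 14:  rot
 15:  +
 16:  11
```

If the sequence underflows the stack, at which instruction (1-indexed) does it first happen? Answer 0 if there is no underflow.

14

65   -> [65]
-9   -> [65, -9]
6    -> [65, -9, 6]
rot  -> [-9, 6, 65]
swap -> [-9, 65, 6]
over -> [-9, 65, 6, 65]
drop -> [-9, 65, 6]
dup  -> [-9, 65, 6, 6]
drop -> [-9, 65, 6]
dup  -> [-9, 65, 6, 6]
-    -> [-9, 65, 0]
swap -> [-9, 0, 65]
-    -> [-9, -65]
rot  — needs 3 operands, stack has 2 → underflow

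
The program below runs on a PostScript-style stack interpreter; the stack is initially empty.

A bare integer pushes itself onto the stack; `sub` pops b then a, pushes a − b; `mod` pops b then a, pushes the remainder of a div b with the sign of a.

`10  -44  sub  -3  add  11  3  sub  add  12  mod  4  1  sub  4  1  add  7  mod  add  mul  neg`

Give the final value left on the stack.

10  → [10]
-44 → [10, -44]
sub → [54]
-3  → [54, -3]
add → [51]
11  → [51, 11]
3   → [51, 11, 3]
sub → [51, 8]
add → [59]
12  → [59, 12]
mod → [11]
4   → [11, 4]
1   → [11, 4, 1]
sub → [11, 3]
4   → [11, 3, 4]
1   → [11, 3, 4, 1]
add → [11, 3, 5]
7   → [11, 3, 5, 7]
mod → [11, 3, 5]
add → [11, 8]
mul → [88]
neg → [-88]

-88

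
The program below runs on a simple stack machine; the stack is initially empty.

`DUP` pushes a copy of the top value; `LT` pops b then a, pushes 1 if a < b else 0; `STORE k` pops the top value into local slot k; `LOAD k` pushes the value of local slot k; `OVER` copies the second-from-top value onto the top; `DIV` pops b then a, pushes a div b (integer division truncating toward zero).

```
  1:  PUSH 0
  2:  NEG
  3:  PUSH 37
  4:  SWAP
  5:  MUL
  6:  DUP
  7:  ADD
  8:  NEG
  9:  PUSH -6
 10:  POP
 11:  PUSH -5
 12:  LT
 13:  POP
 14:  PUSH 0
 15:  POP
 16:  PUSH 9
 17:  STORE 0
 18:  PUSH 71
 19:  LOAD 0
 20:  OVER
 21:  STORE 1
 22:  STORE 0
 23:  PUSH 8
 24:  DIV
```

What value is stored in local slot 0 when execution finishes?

PUSH 0  → [0]
NEG     → [0]
PUSH 37 → [0, 37]
SWAP    → [37, 0]
MUL     → [0]
DUP     → [0, 0]
ADD     → [0]
NEG     → [0]
PUSH -6 → [0, -6]
POP     → [0]
PUSH -5 → [0, -5]
LT      → [0]
POP     → []
PUSH 0  → [0]
POP     → []
PUSH 9  → [9]
STORE 0 → []
PUSH 71 → [71]
LOAD 0  → [71, 9]
OVER    → [71, 9, 71]
STORE 1 → [71, 9]
STORE 0 → [71]
PUSH 8  → [71, 8]
DIV     → [8]

9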